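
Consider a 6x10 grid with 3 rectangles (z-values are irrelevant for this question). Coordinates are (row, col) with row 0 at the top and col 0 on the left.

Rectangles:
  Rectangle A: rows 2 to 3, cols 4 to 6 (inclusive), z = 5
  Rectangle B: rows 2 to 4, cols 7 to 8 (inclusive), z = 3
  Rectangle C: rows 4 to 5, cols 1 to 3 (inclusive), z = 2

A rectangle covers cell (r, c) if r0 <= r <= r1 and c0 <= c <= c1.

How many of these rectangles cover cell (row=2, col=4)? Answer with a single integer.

Answer: 1

Derivation:
Check cell (2,4):
  A: rows 2-3 cols 4-6 -> covers
  B: rows 2-4 cols 7-8 -> outside (col miss)
  C: rows 4-5 cols 1-3 -> outside (row miss)
Count covering = 1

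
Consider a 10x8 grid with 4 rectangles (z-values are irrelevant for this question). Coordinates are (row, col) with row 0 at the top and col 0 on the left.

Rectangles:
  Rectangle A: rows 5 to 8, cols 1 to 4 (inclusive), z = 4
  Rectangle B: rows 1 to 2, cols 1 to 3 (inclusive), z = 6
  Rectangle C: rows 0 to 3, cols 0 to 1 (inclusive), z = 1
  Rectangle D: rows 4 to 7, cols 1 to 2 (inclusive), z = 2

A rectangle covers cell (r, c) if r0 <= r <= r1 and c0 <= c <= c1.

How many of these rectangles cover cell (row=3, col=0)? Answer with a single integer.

Check cell (3,0):
  A: rows 5-8 cols 1-4 -> outside (row miss)
  B: rows 1-2 cols 1-3 -> outside (row miss)
  C: rows 0-3 cols 0-1 -> covers
  D: rows 4-7 cols 1-2 -> outside (row miss)
Count covering = 1

Answer: 1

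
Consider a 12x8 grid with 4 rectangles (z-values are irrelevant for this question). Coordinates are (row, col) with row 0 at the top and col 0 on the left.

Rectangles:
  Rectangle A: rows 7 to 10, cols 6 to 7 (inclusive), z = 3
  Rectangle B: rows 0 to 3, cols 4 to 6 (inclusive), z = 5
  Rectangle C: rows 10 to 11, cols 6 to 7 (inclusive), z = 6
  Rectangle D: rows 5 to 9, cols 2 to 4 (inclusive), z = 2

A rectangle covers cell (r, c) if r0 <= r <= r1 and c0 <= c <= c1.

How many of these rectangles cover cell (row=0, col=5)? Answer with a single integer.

Check cell (0,5):
  A: rows 7-10 cols 6-7 -> outside (row miss)
  B: rows 0-3 cols 4-6 -> covers
  C: rows 10-11 cols 6-7 -> outside (row miss)
  D: rows 5-9 cols 2-4 -> outside (row miss)
Count covering = 1

Answer: 1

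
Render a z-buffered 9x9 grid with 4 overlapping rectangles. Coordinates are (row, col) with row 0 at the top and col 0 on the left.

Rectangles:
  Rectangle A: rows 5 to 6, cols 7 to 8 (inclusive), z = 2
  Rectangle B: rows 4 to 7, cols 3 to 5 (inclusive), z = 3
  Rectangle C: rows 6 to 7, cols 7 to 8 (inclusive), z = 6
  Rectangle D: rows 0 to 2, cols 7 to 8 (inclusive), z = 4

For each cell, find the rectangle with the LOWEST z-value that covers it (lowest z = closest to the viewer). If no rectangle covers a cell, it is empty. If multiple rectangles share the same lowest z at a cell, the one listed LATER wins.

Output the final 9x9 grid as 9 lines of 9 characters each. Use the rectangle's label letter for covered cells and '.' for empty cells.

.......DD
.......DD
.......DD
.........
...BBB...
...BBB.AA
...BBB.AA
...BBB.CC
.........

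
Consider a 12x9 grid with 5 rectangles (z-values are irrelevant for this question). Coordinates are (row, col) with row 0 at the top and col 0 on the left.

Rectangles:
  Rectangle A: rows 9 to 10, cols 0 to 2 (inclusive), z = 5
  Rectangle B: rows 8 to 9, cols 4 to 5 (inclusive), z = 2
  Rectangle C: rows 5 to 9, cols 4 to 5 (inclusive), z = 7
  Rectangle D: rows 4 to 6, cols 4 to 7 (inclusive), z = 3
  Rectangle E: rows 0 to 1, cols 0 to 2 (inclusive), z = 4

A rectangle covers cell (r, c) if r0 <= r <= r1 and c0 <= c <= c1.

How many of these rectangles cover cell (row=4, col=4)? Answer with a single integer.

Answer: 1

Derivation:
Check cell (4,4):
  A: rows 9-10 cols 0-2 -> outside (row miss)
  B: rows 8-9 cols 4-5 -> outside (row miss)
  C: rows 5-9 cols 4-5 -> outside (row miss)
  D: rows 4-6 cols 4-7 -> covers
  E: rows 0-1 cols 0-2 -> outside (row miss)
Count covering = 1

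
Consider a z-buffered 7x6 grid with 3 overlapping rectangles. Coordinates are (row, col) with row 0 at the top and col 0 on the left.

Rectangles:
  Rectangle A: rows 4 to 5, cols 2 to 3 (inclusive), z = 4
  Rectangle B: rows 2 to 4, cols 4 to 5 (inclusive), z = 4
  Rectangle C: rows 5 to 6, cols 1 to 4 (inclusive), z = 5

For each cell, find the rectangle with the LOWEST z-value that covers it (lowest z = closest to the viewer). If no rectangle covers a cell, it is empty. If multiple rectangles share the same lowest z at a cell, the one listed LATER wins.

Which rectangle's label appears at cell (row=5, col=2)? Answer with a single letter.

Check cell (5,2):
  A: rows 4-5 cols 2-3 z=4 -> covers; best now A (z=4)
  B: rows 2-4 cols 4-5 -> outside (row miss)
  C: rows 5-6 cols 1-4 z=5 -> covers; best now A (z=4)
Winner: A at z=4

Answer: A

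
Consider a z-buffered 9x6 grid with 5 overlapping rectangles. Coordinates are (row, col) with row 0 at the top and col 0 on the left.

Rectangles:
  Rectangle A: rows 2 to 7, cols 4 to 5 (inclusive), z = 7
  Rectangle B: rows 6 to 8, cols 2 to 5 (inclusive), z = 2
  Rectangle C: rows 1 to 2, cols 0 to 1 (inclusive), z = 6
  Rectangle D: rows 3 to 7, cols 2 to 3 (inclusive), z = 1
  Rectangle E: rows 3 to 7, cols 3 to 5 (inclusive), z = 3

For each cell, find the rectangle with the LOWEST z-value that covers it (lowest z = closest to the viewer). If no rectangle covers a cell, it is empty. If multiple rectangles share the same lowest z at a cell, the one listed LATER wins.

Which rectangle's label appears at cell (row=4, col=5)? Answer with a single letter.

Check cell (4,5):
  A: rows 2-7 cols 4-5 z=7 -> covers; best now A (z=7)
  B: rows 6-8 cols 2-5 -> outside (row miss)
  C: rows 1-2 cols 0-1 -> outside (row miss)
  D: rows 3-7 cols 2-3 -> outside (col miss)
  E: rows 3-7 cols 3-5 z=3 -> covers; best now E (z=3)
Winner: E at z=3

Answer: E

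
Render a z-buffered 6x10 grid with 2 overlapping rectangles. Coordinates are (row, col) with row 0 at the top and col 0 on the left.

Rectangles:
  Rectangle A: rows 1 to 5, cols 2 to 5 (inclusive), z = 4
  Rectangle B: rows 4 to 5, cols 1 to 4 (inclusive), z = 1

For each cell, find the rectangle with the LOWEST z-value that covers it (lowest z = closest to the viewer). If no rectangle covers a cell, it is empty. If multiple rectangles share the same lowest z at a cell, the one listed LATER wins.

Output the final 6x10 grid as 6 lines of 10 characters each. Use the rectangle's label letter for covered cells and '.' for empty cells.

..........
..AAAA....
..AAAA....
..AAAA....
.BBBBA....
.BBBBA....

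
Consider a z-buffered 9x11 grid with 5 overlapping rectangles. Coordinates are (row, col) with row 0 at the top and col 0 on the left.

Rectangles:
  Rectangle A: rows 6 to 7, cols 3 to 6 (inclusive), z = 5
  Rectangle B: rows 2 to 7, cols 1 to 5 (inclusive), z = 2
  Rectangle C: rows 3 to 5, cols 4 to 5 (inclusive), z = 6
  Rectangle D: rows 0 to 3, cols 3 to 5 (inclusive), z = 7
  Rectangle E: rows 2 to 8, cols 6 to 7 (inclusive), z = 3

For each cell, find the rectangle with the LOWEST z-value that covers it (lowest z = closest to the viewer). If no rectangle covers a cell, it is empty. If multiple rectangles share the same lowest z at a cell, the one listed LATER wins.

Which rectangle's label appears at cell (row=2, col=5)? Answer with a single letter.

Answer: B

Derivation:
Check cell (2,5):
  A: rows 6-7 cols 3-6 -> outside (row miss)
  B: rows 2-7 cols 1-5 z=2 -> covers; best now B (z=2)
  C: rows 3-5 cols 4-5 -> outside (row miss)
  D: rows 0-3 cols 3-5 z=7 -> covers; best now B (z=2)
  E: rows 2-8 cols 6-7 -> outside (col miss)
Winner: B at z=2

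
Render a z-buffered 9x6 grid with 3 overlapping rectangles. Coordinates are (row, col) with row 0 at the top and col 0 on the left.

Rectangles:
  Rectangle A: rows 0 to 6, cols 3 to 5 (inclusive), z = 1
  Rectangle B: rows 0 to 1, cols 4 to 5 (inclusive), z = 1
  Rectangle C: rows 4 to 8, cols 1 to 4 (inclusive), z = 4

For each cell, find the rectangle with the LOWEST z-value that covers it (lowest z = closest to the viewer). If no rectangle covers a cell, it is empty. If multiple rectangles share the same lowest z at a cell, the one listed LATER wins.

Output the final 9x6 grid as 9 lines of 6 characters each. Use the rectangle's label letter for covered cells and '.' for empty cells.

...ABB
...ABB
...AAA
...AAA
.CCAAA
.CCAAA
.CCAAA
.CCCC.
.CCCC.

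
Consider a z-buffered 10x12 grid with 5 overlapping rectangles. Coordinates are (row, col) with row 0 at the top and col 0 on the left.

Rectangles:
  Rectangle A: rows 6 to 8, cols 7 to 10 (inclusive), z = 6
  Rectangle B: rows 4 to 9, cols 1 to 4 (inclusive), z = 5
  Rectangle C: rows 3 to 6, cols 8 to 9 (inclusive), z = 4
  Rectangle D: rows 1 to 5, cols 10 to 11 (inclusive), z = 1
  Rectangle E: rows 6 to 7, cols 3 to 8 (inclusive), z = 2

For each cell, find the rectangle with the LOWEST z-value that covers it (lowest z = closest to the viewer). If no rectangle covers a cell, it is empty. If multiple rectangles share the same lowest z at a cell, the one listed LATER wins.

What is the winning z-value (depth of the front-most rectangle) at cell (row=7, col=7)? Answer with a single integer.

Check cell (7,7):
  A: rows 6-8 cols 7-10 z=6 -> covers; best now A (z=6)
  B: rows 4-9 cols 1-4 -> outside (col miss)
  C: rows 3-6 cols 8-9 -> outside (row miss)
  D: rows 1-5 cols 10-11 -> outside (row miss)
  E: rows 6-7 cols 3-8 z=2 -> covers; best now E (z=2)
Winner: E at z=2

Answer: 2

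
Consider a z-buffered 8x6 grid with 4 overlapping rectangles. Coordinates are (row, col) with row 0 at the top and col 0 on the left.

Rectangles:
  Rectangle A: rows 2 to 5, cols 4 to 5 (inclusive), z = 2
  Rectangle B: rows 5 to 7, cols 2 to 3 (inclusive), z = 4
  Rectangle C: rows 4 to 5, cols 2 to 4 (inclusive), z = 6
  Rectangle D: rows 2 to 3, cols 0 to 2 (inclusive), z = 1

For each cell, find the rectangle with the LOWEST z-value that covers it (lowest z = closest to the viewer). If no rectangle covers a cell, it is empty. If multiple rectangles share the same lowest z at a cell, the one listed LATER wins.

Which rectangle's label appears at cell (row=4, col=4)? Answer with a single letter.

Check cell (4,4):
  A: rows 2-5 cols 4-5 z=2 -> covers; best now A (z=2)
  B: rows 5-7 cols 2-3 -> outside (row miss)
  C: rows 4-5 cols 2-4 z=6 -> covers; best now A (z=2)
  D: rows 2-3 cols 0-2 -> outside (row miss)
Winner: A at z=2

Answer: A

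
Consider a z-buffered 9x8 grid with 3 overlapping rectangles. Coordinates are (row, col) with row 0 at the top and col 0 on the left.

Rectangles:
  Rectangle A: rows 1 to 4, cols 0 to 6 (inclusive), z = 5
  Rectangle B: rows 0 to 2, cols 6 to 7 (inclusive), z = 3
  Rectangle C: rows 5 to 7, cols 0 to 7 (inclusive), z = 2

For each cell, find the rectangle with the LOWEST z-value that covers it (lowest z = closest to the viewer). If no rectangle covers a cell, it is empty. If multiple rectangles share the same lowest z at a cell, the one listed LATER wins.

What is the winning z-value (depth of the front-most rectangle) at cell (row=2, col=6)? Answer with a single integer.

Check cell (2,6):
  A: rows 1-4 cols 0-6 z=5 -> covers; best now A (z=5)
  B: rows 0-2 cols 6-7 z=3 -> covers; best now B (z=3)
  C: rows 5-7 cols 0-7 -> outside (row miss)
Winner: B at z=3

Answer: 3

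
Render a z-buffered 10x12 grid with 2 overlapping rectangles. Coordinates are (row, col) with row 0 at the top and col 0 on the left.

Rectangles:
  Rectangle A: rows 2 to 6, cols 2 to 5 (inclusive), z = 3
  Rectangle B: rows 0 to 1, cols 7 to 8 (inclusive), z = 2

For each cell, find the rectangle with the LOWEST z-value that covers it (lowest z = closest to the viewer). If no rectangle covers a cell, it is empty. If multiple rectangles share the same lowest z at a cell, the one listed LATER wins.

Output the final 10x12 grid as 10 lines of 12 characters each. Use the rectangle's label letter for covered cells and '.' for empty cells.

.......BB...
.......BB...
..AAAA......
..AAAA......
..AAAA......
..AAAA......
..AAAA......
............
............
............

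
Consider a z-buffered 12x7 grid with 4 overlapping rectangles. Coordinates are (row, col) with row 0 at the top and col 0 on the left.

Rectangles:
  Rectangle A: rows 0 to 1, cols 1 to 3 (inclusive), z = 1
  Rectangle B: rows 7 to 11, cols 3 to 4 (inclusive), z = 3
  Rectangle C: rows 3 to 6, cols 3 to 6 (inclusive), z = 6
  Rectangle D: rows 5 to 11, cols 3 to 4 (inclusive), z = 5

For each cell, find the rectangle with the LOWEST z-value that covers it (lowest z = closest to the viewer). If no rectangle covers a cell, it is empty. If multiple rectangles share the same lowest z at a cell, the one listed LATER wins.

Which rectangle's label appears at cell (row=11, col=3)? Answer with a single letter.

Answer: B

Derivation:
Check cell (11,3):
  A: rows 0-1 cols 1-3 -> outside (row miss)
  B: rows 7-11 cols 3-4 z=3 -> covers; best now B (z=3)
  C: rows 3-6 cols 3-6 -> outside (row miss)
  D: rows 5-11 cols 3-4 z=5 -> covers; best now B (z=3)
Winner: B at z=3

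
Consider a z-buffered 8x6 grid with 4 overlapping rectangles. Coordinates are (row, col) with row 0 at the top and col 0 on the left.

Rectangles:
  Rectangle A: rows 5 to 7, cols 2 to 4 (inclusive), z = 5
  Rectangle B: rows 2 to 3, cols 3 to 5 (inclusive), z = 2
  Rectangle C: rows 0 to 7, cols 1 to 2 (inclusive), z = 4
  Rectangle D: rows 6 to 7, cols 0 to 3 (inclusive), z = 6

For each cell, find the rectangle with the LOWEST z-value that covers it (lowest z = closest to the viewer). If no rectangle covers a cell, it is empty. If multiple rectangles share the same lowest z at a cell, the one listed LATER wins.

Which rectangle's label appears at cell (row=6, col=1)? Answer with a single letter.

Check cell (6,1):
  A: rows 5-7 cols 2-4 -> outside (col miss)
  B: rows 2-3 cols 3-5 -> outside (row miss)
  C: rows 0-7 cols 1-2 z=4 -> covers; best now C (z=4)
  D: rows 6-7 cols 0-3 z=6 -> covers; best now C (z=4)
Winner: C at z=4

Answer: C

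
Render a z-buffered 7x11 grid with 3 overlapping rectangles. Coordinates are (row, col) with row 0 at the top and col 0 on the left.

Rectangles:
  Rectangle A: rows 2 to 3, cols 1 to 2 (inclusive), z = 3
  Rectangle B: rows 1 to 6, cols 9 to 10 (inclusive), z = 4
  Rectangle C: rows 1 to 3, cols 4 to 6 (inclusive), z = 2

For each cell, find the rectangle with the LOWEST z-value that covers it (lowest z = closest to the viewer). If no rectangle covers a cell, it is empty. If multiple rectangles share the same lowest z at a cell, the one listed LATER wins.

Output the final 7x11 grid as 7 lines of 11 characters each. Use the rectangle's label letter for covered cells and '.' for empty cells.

...........
....CCC..BB
.AA.CCC..BB
.AA.CCC..BB
.........BB
.........BB
.........BB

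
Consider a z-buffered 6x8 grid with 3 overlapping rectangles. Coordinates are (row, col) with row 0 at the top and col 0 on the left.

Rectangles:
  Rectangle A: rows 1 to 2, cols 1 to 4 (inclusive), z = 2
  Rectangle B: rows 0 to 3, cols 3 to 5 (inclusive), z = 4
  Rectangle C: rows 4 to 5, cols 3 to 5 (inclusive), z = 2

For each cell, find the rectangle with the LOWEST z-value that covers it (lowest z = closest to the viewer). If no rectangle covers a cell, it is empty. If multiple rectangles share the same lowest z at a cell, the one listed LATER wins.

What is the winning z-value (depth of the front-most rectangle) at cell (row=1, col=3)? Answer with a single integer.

Check cell (1,3):
  A: rows 1-2 cols 1-4 z=2 -> covers; best now A (z=2)
  B: rows 0-3 cols 3-5 z=4 -> covers; best now A (z=2)
  C: rows 4-5 cols 3-5 -> outside (row miss)
Winner: A at z=2

Answer: 2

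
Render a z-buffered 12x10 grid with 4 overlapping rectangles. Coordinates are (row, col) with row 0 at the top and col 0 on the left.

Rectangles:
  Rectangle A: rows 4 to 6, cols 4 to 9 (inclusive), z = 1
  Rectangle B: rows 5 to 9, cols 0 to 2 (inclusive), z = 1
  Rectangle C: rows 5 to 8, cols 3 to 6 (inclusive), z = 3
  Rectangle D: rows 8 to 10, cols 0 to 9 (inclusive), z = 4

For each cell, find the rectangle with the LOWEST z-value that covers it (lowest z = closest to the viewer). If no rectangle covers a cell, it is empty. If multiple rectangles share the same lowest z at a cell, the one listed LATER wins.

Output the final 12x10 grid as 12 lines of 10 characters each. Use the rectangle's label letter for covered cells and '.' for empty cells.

..........
..........
..........
..........
....AAAAAA
BBBCAAAAAA
BBBCAAAAAA
BBBCCCC...
BBBCCCCDDD
BBBDDDDDDD
DDDDDDDDDD
..........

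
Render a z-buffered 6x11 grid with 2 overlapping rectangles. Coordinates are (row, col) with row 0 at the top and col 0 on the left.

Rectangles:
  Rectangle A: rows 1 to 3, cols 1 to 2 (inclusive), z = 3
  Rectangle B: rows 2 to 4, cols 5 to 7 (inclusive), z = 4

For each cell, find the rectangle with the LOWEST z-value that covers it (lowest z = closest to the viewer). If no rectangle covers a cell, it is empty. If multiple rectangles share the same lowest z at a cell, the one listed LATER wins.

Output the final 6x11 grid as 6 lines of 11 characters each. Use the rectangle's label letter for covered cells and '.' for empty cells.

...........
.AA........
.AA..BBB...
.AA..BBB...
.....BBB...
...........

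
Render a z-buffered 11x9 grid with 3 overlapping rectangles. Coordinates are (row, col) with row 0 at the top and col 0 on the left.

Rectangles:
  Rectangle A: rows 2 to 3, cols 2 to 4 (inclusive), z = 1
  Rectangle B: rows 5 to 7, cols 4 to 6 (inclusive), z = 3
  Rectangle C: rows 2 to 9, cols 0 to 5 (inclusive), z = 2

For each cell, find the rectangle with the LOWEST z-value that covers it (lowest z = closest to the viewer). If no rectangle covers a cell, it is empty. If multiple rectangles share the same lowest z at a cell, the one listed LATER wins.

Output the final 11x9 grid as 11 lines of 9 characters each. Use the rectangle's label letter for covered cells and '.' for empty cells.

.........
.........
CCAAAC...
CCAAAC...
CCCCCC...
CCCCCCB..
CCCCCCB..
CCCCCCB..
CCCCCC...
CCCCCC...
.........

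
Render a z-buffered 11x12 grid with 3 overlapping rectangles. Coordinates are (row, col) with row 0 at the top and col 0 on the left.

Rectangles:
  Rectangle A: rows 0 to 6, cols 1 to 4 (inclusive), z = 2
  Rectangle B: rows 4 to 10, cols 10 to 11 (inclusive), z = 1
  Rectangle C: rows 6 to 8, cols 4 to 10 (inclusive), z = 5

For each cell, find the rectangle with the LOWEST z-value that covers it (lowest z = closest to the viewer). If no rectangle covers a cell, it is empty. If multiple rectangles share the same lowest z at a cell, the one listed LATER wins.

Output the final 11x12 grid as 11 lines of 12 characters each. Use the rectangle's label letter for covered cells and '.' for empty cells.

.AAAA.......
.AAAA.......
.AAAA.......
.AAAA.......
.AAAA.....BB
.AAAA.....BB
.AAAACCCCCBB
....CCCCCCBB
....CCCCCCBB
..........BB
..........BB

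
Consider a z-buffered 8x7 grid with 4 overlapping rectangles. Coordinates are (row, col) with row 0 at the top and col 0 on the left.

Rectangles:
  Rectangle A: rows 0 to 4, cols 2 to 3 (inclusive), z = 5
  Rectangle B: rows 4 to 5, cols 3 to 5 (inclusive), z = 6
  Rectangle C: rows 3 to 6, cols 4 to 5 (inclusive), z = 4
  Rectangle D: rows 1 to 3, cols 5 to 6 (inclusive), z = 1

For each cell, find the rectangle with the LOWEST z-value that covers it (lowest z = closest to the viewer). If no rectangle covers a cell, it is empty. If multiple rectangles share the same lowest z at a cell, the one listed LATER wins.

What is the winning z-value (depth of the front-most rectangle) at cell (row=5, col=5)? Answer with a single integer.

Answer: 4

Derivation:
Check cell (5,5):
  A: rows 0-4 cols 2-3 -> outside (row miss)
  B: rows 4-5 cols 3-5 z=6 -> covers; best now B (z=6)
  C: rows 3-6 cols 4-5 z=4 -> covers; best now C (z=4)
  D: rows 1-3 cols 5-6 -> outside (row miss)
Winner: C at z=4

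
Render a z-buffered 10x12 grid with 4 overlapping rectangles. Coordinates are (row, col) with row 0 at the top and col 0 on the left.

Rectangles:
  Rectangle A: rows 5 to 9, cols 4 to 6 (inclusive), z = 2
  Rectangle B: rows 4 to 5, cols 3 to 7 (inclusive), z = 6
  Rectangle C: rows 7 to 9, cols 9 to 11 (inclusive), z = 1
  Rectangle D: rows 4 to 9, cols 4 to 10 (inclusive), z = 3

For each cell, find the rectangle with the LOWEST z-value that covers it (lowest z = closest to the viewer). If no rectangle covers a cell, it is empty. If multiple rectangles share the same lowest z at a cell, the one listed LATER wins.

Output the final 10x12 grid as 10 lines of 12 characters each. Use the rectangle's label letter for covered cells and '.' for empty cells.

............
............
............
............
...BDDDDDDD.
...BAAADDDD.
....AAADDDD.
....AAADDCCC
....AAADDCCC
....AAADDCCC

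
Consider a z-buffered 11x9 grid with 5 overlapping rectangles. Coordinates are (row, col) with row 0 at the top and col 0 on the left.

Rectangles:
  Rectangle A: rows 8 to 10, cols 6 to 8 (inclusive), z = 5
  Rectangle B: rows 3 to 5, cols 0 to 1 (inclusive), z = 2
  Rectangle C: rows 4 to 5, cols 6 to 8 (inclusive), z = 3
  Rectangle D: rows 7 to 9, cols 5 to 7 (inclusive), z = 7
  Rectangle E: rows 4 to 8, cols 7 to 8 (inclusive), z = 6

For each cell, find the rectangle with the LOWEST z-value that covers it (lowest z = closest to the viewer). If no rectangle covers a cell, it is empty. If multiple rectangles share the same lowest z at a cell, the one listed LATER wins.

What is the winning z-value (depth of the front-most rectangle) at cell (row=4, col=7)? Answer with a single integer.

Answer: 3

Derivation:
Check cell (4,7):
  A: rows 8-10 cols 6-8 -> outside (row miss)
  B: rows 3-5 cols 0-1 -> outside (col miss)
  C: rows 4-5 cols 6-8 z=3 -> covers; best now C (z=3)
  D: rows 7-9 cols 5-7 -> outside (row miss)
  E: rows 4-8 cols 7-8 z=6 -> covers; best now C (z=3)
Winner: C at z=3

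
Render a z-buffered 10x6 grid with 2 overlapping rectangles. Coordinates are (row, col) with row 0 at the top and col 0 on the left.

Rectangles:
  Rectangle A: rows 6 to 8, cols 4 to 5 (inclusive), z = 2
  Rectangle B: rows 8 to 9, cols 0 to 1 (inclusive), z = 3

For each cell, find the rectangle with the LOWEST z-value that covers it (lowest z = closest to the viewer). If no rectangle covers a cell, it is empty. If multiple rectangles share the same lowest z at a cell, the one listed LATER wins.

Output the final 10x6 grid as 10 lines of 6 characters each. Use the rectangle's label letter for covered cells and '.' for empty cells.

......
......
......
......
......
......
....AA
....AA
BB..AA
BB....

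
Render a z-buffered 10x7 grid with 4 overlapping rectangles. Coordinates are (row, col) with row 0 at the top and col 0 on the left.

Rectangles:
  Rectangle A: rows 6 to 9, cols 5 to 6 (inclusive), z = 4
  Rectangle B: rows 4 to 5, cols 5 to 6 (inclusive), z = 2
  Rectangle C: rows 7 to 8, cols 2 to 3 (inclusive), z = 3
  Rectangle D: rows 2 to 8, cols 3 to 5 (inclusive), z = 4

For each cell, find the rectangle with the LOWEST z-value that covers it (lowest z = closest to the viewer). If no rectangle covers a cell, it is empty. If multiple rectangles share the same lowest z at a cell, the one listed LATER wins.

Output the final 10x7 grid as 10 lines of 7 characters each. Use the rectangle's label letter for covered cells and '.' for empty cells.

.......
.......
...DDD.
...DDD.
...DDBB
...DDBB
...DDDA
..CCDDA
..CCDDA
.....AA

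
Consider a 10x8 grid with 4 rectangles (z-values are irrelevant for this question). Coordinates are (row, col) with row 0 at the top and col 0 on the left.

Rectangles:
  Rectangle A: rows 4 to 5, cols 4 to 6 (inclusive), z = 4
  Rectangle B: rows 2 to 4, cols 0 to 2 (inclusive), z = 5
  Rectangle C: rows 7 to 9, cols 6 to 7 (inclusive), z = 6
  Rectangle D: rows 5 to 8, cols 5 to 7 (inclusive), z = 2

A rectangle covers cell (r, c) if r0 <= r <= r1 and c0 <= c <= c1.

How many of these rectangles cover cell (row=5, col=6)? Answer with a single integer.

Answer: 2

Derivation:
Check cell (5,6):
  A: rows 4-5 cols 4-6 -> covers
  B: rows 2-4 cols 0-2 -> outside (row miss)
  C: rows 7-9 cols 6-7 -> outside (row miss)
  D: rows 5-8 cols 5-7 -> covers
Count covering = 2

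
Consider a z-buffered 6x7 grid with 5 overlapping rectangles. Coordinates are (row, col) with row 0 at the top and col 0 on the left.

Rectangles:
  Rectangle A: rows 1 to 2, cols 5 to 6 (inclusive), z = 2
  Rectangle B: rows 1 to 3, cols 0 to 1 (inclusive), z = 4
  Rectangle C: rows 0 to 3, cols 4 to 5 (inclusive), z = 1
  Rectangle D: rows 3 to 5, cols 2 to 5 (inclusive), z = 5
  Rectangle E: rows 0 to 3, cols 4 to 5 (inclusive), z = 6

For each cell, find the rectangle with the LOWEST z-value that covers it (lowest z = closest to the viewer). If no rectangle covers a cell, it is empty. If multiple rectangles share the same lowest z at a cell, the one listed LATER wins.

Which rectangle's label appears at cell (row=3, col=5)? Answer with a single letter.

Check cell (3,5):
  A: rows 1-2 cols 5-6 -> outside (row miss)
  B: rows 1-3 cols 0-1 -> outside (col miss)
  C: rows 0-3 cols 4-5 z=1 -> covers; best now C (z=1)
  D: rows 3-5 cols 2-5 z=5 -> covers; best now C (z=1)
  E: rows 0-3 cols 4-5 z=6 -> covers; best now C (z=1)
Winner: C at z=1

Answer: C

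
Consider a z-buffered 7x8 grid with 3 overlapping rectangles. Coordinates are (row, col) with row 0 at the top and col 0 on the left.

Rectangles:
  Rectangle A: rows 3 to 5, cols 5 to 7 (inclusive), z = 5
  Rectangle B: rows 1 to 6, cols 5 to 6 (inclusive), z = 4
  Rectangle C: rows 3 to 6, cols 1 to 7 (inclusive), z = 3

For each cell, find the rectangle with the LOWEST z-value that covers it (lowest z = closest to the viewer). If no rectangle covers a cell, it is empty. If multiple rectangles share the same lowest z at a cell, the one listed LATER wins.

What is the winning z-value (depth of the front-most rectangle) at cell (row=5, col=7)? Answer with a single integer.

Check cell (5,7):
  A: rows 3-5 cols 5-7 z=5 -> covers; best now A (z=5)
  B: rows 1-6 cols 5-6 -> outside (col miss)
  C: rows 3-6 cols 1-7 z=3 -> covers; best now C (z=3)
Winner: C at z=3

Answer: 3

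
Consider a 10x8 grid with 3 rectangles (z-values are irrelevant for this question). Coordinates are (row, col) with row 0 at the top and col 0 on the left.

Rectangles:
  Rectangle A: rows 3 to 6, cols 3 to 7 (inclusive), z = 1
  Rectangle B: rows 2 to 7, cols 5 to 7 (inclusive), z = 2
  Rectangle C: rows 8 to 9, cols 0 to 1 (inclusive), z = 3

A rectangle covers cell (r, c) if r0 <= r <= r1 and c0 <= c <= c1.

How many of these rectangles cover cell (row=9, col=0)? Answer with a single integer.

Check cell (9,0):
  A: rows 3-6 cols 3-7 -> outside (row miss)
  B: rows 2-7 cols 5-7 -> outside (row miss)
  C: rows 8-9 cols 0-1 -> covers
Count covering = 1

Answer: 1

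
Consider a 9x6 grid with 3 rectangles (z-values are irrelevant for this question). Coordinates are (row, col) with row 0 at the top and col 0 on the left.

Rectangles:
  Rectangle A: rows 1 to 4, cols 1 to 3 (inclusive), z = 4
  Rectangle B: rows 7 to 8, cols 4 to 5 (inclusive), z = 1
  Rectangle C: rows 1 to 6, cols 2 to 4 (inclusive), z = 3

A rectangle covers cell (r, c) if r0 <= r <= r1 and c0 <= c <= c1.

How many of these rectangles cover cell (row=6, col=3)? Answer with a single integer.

Answer: 1

Derivation:
Check cell (6,3):
  A: rows 1-4 cols 1-3 -> outside (row miss)
  B: rows 7-8 cols 4-5 -> outside (row miss)
  C: rows 1-6 cols 2-4 -> covers
Count covering = 1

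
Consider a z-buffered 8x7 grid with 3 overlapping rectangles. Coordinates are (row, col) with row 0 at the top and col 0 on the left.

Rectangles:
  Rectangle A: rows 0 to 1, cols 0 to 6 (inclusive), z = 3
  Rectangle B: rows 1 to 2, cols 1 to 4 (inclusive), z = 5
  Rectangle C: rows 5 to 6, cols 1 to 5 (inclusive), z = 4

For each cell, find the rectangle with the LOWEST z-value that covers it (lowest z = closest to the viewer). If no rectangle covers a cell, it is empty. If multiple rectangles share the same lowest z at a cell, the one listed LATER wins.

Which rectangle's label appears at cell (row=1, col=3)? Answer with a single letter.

Answer: A

Derivation:
Check cell (1,3):
  A: rows 0-1 cols 0-6 z=3 -> covers; best now A (z=3)
  B: rows 1-2 cols 1-4 z=5 -> covers; best now A (z=3)
  C: rows 5-6 cols 1-5 -> outside (row miss)
Winner: A at z=3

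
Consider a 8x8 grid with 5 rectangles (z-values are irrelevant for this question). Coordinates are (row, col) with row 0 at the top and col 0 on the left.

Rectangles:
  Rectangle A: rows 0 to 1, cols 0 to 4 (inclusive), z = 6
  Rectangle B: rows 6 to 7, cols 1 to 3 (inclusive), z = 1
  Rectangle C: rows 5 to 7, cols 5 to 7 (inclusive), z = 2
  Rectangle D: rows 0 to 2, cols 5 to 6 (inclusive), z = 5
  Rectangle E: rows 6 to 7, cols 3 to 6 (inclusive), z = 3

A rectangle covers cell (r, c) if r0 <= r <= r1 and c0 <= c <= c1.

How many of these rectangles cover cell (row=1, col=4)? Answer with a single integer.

Check cell (1,4):
  A: rows 0-1 cols 0-4 -> covers
  B: rows 6-7 cols 1-3 -> outside (row miss)
  C: rows 5-7 cols 5-7 -> outside (row miss)
  D: rows 0-2 cols 5-6 -> outside (col miss)
  E: rows 6-7 cols 3-6 -> outside (row miss)
Count covering = 1

Answer: 1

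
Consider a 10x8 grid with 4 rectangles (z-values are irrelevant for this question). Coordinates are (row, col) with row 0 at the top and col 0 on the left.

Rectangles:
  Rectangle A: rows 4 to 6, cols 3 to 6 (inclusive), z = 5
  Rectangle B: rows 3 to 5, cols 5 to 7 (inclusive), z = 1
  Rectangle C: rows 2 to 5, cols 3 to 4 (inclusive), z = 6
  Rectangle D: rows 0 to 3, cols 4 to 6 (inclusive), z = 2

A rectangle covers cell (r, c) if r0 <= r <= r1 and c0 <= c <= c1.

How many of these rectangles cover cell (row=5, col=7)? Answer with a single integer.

Answer: 1

Derivation:
Check cell (5,7):
  A: rows 4-6 cols 3-6 -> outside (col miss)
  B: rows 3-5 cols 5-7 -> covers
  C: rows 2-5 cols 3-4 -> outside (col miss)
  D: rows 0-3 cols 4-6 -> outside (row miss)
Count covering = 1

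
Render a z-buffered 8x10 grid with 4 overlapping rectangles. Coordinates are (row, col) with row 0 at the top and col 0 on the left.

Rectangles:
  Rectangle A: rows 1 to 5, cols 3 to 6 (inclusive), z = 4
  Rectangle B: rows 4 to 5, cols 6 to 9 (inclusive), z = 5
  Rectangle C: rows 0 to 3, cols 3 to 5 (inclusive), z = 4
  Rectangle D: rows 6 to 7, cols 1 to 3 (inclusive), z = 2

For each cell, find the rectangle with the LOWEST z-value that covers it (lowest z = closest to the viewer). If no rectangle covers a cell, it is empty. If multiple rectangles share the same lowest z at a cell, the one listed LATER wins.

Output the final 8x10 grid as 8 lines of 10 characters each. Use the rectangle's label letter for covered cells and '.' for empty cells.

...CCC....
...CCCA...
...CCCA...
...CCCA...
...AAAABBB
...AAAABBB
.DDD......
.DDD......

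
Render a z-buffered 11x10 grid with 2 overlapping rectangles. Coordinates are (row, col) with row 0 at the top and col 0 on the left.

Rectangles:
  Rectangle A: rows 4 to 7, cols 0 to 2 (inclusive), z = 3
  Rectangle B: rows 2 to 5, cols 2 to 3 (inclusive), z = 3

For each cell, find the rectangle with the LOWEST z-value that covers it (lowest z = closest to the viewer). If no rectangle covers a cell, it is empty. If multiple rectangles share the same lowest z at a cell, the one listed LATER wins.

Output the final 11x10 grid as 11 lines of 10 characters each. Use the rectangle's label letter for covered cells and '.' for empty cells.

..........
..........
..BB......
..BB......
AABB......
AABB......
AAA.......
AAA.......
..........
..........
..........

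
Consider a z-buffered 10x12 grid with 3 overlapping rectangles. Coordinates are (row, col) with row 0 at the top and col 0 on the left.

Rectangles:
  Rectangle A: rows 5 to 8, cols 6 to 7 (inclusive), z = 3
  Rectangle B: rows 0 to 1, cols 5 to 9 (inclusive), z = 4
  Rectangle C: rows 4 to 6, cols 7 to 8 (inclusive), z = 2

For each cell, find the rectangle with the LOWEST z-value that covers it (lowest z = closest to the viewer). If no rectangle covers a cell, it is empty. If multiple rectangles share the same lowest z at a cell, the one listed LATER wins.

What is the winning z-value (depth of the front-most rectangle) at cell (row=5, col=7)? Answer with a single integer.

Answer: 2

Derivation:
Check cell (5,7):
  A: rows 5-8 cols 6-7 z=3 -> covers; best now A (z=3)
  B: rows 0-1 cols 5-9 -> outside (row miss)
  C: rows 4-6 cols 7-8 z=2 -> covers; best now C (z=2)
Winner: C at z=2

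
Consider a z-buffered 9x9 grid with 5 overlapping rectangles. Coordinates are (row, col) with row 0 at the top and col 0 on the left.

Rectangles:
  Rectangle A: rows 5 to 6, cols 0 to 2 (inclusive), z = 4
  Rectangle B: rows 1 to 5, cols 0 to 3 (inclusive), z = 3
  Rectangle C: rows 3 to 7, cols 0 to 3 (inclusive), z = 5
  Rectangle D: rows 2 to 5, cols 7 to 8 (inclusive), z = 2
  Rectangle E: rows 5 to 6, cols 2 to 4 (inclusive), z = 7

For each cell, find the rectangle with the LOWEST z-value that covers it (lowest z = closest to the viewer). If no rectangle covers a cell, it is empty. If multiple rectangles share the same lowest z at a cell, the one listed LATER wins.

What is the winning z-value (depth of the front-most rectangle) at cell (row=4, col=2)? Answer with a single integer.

Answer: 3

Derivation:
Check cell (4,2):
  A: rows 5-6 cols 0-2 -> outside (row miss)
  B: rows 1-5 cols 0-3 z=3 -> covers; best now B (z=3)
  C: rows 3-7 cols 0-3 z=5 -> covers; best now B (z=3)
  D: rows 2-5 cols 7-8 -> outside (col miss)
  E: rows 5-6 cols 2-4 -> outside (row miss)
Winner: B at z=3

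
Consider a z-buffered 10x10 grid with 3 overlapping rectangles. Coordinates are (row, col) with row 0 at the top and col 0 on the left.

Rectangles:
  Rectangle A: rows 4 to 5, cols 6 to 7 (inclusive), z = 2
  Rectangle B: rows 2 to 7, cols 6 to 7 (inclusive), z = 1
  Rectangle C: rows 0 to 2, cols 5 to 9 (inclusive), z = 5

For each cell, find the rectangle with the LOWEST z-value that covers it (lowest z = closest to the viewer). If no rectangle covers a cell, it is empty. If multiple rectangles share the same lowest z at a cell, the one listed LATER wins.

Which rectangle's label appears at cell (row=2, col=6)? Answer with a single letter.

Check cell (2,6):
  A: rows 4-5 cols 6-7 -> outside (row miss)
  B: rows 2-7 cols 6-7 z=1 -> covers; best now B (z=1)
  C: rows 0-2 cols 5-9 z=5 -> covers; best now B (z=1)
Winner: B at z=1

Answer: B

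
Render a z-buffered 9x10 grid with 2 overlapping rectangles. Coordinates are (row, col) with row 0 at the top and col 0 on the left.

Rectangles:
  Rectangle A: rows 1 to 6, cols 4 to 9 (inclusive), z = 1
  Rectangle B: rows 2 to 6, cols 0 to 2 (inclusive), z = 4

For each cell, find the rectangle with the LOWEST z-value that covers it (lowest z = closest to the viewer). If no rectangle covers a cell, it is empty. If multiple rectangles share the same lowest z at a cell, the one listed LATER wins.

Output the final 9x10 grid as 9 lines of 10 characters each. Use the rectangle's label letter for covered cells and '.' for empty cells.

..........
....AAAAAA
BBB.AAAAAA
BBB.AAAAAA
BBB.AAAAAA
BBB.AAAAAA
BBB.AAAAAA
..........
..........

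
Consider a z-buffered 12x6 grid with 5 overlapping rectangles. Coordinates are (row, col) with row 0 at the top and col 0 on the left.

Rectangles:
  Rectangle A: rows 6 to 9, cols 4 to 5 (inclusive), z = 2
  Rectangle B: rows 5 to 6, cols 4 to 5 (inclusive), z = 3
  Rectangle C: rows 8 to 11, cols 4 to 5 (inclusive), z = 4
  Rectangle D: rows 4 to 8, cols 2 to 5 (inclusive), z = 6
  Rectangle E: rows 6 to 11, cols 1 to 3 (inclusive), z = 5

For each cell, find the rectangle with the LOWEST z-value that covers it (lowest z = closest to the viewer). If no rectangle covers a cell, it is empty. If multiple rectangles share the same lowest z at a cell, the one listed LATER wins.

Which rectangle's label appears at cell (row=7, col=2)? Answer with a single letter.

Answer: E

Derivation:
Check cell (7,2):
  A: rows 6-9 cols 4-5 -> outside (col miss)
  B: rows 5-6 cols 4-5 -> outside (row miss)
  C: rows 8-11 cols 4-5 -> outside (row miss)
  D: rows 4-8 cols 2-5 z=6 -> covers; best now D (z=6)
  E: rows 6-11 cols 1-3 z=5 -> covers; best now E (z=5)
Winner: E at z=5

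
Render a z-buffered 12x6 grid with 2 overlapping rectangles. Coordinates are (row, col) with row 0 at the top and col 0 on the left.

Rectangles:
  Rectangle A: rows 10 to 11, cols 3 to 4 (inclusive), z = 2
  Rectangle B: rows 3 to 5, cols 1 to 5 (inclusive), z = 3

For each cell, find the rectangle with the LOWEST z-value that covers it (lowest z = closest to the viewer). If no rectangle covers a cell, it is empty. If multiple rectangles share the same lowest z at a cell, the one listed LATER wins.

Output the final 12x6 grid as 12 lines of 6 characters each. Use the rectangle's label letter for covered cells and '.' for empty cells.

......
......
......
.BBBBB
.BBBBB
.BBBBB
......
......
......
......
...AA.
...AA.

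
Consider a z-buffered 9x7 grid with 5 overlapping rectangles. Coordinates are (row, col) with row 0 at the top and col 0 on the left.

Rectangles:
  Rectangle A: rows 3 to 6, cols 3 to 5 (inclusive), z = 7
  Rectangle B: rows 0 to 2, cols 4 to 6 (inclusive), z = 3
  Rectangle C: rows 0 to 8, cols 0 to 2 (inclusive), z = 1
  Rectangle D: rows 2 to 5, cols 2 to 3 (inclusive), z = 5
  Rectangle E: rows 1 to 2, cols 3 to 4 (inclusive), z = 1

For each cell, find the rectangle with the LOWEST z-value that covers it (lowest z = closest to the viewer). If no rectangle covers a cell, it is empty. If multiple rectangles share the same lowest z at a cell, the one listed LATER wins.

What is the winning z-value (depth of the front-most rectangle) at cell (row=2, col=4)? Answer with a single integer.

Answer: 1

Derivation:
Check cell (2,4):
  A: rows 3-6 cols 3-5 -> outside (row miss)
  B: rows 0-2 cols 4-6 z=3 -> covers; best now B (z=3)
  C: rows 0-8 cols 0-2 -> outside (col miss)
  D: rows 2-5 cols 2-3 -> outside (col miss)
  E: rows 1-2 cols 3-4 z=1 -> covers; best now E (z=1)
Winner: E at z=1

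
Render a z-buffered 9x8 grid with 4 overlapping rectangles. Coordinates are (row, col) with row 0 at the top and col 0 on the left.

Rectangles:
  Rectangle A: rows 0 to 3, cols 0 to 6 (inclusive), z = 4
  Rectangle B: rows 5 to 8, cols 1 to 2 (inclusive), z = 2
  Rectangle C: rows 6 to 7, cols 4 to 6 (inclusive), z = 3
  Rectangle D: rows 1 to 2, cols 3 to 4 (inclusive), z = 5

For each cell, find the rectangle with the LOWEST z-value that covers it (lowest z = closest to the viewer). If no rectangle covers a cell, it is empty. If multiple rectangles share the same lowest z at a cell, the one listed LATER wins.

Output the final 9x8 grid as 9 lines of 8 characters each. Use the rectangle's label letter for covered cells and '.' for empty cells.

AAAAAAA.
AAAAAAA.
AAAAAAA.
AAAAAAA.
........
.BB.....
.BB.CCC.
.BB.CCC.
.BB.....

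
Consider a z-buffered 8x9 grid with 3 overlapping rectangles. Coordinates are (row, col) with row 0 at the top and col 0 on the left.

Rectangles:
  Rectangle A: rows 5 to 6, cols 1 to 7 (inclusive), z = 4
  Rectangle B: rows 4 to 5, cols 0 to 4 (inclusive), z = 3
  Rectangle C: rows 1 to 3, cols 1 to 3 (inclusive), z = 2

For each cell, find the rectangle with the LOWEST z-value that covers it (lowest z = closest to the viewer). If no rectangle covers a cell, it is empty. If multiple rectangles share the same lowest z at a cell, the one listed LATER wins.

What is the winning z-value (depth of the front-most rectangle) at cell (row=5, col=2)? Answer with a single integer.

Check cell (5,2):
  A: rows 5-6 cols 1-7 z=4 -> covers; best now A (z=4)
  B: rows 4-5 cols 0-4 z=3 -> covers; best now B (z=3)
  C: rows 1-3 cols 1-3 -> outside (row miss)
Winner: B at z=3

Answer: 3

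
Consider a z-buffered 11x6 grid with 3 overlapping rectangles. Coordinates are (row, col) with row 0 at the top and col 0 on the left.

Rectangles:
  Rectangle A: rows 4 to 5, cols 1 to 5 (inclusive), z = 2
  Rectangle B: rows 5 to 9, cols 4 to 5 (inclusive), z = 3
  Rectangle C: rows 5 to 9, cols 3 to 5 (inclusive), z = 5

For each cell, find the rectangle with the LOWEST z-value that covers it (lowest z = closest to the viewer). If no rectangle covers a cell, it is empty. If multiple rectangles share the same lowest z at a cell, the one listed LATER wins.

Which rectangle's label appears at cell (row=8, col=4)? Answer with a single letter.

Check cell (8,4):
  A: rows 4-5 cols 1-5 -> outside (row miss)
  B: rows 5-9 cols 4-5 z=3 -> covers; best now B (z=3)
  C: rows 5-9 cols 3-5 z=5 -> covers; best now B (z=3)
Winner: B at z=3

Answer: B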